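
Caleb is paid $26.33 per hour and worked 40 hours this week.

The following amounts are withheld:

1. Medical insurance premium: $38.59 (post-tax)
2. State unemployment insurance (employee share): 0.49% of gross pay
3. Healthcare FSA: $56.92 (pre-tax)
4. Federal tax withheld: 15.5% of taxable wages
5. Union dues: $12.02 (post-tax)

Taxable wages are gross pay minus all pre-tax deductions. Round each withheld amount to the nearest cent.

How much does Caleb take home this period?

$786.09

Gross pay: 40 × $26.33 = $1053.20
Healthcare FSA: $56.92
Taxable wages = $1053.20 − $56.92 = $996.28
Federal tax withheld: $996.28 × 0.155 = $154.42
State unemployment insurance (employee share): $1053.20 × 0.0049 = $5.16
Medical insurance premium: $38.59
Union dues: $12.02
Total deductions = $56.92 + $154.42 + $5.16 + $38.59 + $12.02 = $267.11
Net pay = $1053.20 − $267.11 = $786.09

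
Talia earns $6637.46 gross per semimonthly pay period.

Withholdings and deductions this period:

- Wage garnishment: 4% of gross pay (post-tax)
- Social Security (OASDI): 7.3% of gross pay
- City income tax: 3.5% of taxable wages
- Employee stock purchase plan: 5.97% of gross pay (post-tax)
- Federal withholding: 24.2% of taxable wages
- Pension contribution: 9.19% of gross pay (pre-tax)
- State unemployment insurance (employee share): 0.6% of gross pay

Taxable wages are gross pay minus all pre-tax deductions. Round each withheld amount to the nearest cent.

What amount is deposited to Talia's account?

$3171.76

Pension contribution: $6637.46 × 0.0919 = $609.98
Taxable wages = $6637.46 − $609.98 = $6027.48
Federal withholding: $6027.48 × 0.242 = $1458.65
City income tax: $6027.48 × 0.035 = $210.96
State unemployment insurance (employee share): $6637.46 × 0.006 = $39.82
Social Security (OASDI): $6637.46 × 0.073 = $484.53
Employee stock purchase plan: $6637.46 × 0.0597 = $396.26
Wage garnishment: $6637.46 × 0.04 = $265.50
Total deductions = $609.98 + $1458.65 + $210.96 + $39.82 + $484.53 + $396.26 + $265.50 = $3465.70
Net pay = $6637.46 − $3465.70 = $3171.76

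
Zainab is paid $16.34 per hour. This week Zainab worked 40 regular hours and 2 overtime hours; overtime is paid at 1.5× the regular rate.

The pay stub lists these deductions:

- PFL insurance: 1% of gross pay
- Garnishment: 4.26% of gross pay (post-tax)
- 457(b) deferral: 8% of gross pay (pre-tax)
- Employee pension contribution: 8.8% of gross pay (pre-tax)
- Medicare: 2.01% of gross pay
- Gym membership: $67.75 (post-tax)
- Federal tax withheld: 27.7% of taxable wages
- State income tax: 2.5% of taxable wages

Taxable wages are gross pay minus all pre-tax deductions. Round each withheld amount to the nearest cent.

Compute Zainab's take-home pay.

Regular pay: 40 × $16.34 = $653.60
Overtime pay: 2 × $16.34 × 1.5 = $49.02
Gross pay = $653.60 + $49.02 = $702.62
457(b) deferral: $702.62 × 0.08 = $56.21
Employee pension contribution: $702.62 × 0.088 = $61.83
Pre-tax total = $56.21 + $61.83 = $118.04
Taxable wages = $702.62 − $118.04 = $584.58
State income tax: $584.58 × 0.025 = $14.61
Federal tax withheld: $584.58 × 0.277 = $161.93
Medicare: $702.62 × 0.0201 = $14.12
PFL insurance: $702.62 × 0.01 = $7.03
Garnishment: $702.62 × 0.0426 = $29.93
Gym membership: $67.75
Total deductions = $56.21 + $61.83 + $14.61 + $161.93 + $14.12 + $7.03 + $29.93 + $67.75 = $413.41
Net pay = $702.62 − $413.41 = $289.21

$289.21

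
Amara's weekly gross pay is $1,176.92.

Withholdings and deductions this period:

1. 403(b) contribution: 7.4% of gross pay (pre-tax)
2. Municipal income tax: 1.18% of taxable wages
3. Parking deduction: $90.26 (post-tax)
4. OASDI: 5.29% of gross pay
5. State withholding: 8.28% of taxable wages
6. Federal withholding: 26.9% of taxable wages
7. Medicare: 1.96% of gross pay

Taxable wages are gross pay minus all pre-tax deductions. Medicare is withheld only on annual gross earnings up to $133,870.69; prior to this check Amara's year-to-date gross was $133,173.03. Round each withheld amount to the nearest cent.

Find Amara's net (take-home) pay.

403(b) contribution: $1,176.92 × 0.074 = $87.09
Taxable wages = $1,176.92 − $87.09 = $1,089.83
State withholding: $1,089.83 × 0.0828 = $90.24
Municipal income tax: $1,089.83 × 0.0118 = $12.86
Federal withholding: $1,089.83 × 0.269 = $293.16
OASDI: $1,176.92 × 0.0529 = $62.26
Medicare: only $133,870.69 − $133,173.03 = $697.66 of this check is subject → $697.66 × 0.0196 = $13.67
Parking deduction: $90.26
Total deductions = $87.09 + $90.24 + $12.86 + $293.16 + $62.26 + $13.67 + $90.26 = $649.54
Net pay = $1,176.92 − $649.54 = $527.38

$527.38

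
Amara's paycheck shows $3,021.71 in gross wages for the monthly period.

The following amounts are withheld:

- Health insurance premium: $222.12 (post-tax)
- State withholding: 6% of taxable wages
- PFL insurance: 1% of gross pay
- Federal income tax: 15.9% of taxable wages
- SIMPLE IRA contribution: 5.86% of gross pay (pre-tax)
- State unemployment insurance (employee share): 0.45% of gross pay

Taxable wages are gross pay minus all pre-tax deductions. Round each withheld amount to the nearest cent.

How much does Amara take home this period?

$1,955.72

SIMPLE IRA contribution: $3,021.71 × 0.0586 = $177.07
Taxable wages = $3,021.71 − $177.07 = $2,844.64
State withholding: $2,844.64 × 0.06 = $170.68
Federal income tax: $2,844.64 × 0.159 = $452.30
State unemployment insurance (employee share): $3,021.71 × 0.0045 = $13.60
PFL insurance: $3,021.71 × 0.01 = $30.22
Health insurance premium: $222.12
Total deductions = $177.07 + $170.68 + $452.30 + $13.60 + $30.22 + $222.12 = $1,065.99
Net pay = $3,021.71 − $1,065.99 = $1,955.72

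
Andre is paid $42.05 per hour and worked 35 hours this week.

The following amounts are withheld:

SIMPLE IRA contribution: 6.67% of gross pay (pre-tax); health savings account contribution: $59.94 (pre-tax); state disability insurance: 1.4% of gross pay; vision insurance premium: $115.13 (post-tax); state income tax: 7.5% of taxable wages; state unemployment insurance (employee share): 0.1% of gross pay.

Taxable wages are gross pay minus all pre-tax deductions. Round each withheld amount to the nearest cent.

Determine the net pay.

Gross pay: 35 × $42.05 = $1,471.75
SIMPLE IRA contribution: $1,471.75 × 0.0667 = $98.17
Health savings account contribution: $59.94
Pre-tax total = $98.17 + $59.94 = $158.11
Taxable wages = $1,471.75 − $158.11 = $1,313.64
State income tax: $1,313.64 × 0.075 = $98.52
State unemployment insurance (employee share): $1,471.75 × 0.001 = $1.47
State disability insurance: $1,471.75 × 0.014 = $20.60
Vision insurance premium: $115.13
Total deductions = $98.17 + $59.94 + $98.52 + $1.47 + $20.60 + $115.13 = $393.83
Net pay = $1,471.75 − $393.83 = $1,077.92

$1,077.92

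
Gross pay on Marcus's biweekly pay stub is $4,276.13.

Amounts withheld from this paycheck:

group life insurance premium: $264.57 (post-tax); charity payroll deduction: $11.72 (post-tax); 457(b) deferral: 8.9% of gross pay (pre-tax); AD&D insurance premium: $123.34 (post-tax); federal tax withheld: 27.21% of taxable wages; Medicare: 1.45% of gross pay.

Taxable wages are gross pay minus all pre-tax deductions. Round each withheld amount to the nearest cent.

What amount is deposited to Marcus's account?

457(b) deferral: $4,276.13 × 0.089 = $380.58
Taxable wages = $4,276.13 − $380.58 = $3,895.55
Federal tax withheld: $3,895.55 × 0.2721 = $1,059.98
Medicare: $4,276.13 × 0.0145 = $62.00
Charity payroll deduction: $11.72
Group life insurance premium: $264.57
AD&D insurance premium: $123.34
Total deductions = $380.58 + $1,059.98 + $62.00 + $11.72 + $264.57 + $123.34 = $1,902.19
Net pay = $4,276.13 − $1,902.19 = $2,373.94

$2,373.94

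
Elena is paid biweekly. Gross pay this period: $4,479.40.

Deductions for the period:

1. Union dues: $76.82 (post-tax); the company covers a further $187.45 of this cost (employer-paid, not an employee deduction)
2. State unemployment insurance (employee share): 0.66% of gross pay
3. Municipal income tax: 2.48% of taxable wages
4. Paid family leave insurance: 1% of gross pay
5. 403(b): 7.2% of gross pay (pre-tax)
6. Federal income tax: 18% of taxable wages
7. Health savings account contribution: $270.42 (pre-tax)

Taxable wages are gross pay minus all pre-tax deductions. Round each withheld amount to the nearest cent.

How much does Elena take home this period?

Health savings account contribution: $270.42
403(b): $4,479.40 × 0.072 = $322.52
Pre-tax total = $270.42 + $322.52 = $592.94
Taxable wages = $4,479.40 − $592.94 = $3,886.46
Federal income tax: $3,886.46 × 0.18 = $699.56
Municipal income tax: $3,886.46 × 0.0248 = $96.38
Paid family leave insurance: $4,479.40 × 0.01 = $44.79
State unemployment insurance (employee share): $4,479.40 × 0.0066 = $29.56
Union dues: $76.82
(Employer's $187.45 toward union dues is not withheld from the employee.)
Total deductions = $270.42 + $322.52 + $699.56 + $96.38 + $44.79 + $29.56 + $76.82 = $1,540.05
Net pay = $4,479.40 − $1,540.05 = $2,939.35

$2,939.35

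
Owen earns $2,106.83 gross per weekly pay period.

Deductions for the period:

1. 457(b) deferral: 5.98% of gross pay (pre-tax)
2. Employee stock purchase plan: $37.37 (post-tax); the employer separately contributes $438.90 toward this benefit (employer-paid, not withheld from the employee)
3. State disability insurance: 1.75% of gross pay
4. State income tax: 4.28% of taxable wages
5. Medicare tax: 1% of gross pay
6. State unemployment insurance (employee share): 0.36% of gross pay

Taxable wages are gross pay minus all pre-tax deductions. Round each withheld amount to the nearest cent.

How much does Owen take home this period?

$1,793.17

457(b) deferral: $2,106.83 × 0.0598 = $125.99
Taxable wages = $2,106.83 − $125.99 = $1,980.84
State income tax: $1,980.84 × 0.0428 = $84.78
State unemployment insurance (employee share): $2,106.83 × 0.0036 = $7.58
Medicare tax: $2,106.83 × 0.01 = $21.07
State disability insurance: $2,106.83 × 0.0175 = $36.87
Employee stock purchase plan: $37.37
(Employer's $438.90 toward employee stock purchase plan is not withheld from the employee.)
Total deductions = $125.99 + $84.78 + $7.58 + $21.07 + $36.87 + $37.37 = $313.66
Net pay = $2,106.83 − $313.66 = $1,793.17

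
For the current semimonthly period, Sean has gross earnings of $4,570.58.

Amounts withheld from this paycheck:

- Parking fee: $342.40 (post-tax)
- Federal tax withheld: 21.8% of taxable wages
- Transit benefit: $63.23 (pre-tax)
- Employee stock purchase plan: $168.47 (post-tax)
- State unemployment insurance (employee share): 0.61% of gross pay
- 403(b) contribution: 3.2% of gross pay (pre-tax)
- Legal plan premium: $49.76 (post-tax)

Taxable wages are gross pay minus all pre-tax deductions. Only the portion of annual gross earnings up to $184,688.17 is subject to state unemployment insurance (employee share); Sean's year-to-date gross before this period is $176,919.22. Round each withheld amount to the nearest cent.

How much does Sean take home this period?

403(b) contribution: $4,570.58 × 0.032 = $146.26
Transit benefit: $63.23
Pre-tax total = $146.26 + $63.23 = $209.49
Taxable wages = $4,570.58 − $209.49 = $4,361.09
Federal tax withheld: $4,361.09 × 0.218 = $950.72
State unemployment insurance (employee share): cap not yet reached, full $4,570.58 is subject → $4,570.58 × 0.0061 = $27.88
Parking fee: $342.40
Employee stock purchase plan: $168.47
Legal plan premium: $49.76
Total deductions = $146.26 + $63.23 + $950.72 + $27.88 + $342.40 + $168.47 + $49.76 = $1,748.72
Net pay = $4,570.58 − $1,748.72 = $2,821.86

$2,821.86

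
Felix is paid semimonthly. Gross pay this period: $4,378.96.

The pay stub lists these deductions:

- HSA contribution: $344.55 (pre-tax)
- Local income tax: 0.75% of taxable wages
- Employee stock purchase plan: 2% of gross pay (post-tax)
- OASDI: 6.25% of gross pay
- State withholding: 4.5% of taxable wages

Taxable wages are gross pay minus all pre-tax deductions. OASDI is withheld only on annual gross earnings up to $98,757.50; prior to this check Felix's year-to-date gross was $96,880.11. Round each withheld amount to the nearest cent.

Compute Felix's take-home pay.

$3,617.68

HSA contribution: $344.55
Taxable wages = $4,378.96 − $344.55 = $4,034.41
State withholding: $4,034.41 × 0.045 = $181.55
Local income tax: $4,034.41 × 0.0075 = $30.26
OASDI: only $98,757.50 − $96,880.11 = $1,877.39 of this check is subject → $1,877.39 × 0.0625 = $117.34
Employee stock purchase plan: $4,378.96 × 0.02 = $87.58
Total deductions = $344.55 + $181.55 + $30.26 + $117.34 + $87.58 = $761.28
Net pay = $4,378.96 − $761.28 = $3,617.68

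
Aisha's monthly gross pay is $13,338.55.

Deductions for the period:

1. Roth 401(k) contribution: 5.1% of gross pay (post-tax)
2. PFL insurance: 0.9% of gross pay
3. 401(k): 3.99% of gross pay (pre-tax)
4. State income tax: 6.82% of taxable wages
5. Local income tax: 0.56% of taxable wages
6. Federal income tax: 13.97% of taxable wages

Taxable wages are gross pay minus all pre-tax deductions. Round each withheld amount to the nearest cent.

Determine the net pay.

$9,271.86

401(k): $13,338.55 × 0.0399 = $532.21
Taxable wages = $13,338.55 − $532.21 = $12,806.34
Federal income tax: $12,806.34 × 0.1397 = $1,789.05
State income tax: $12,806.34 × 0.0682 = $873.39
Local income tax: $12,806.34 × 0.0056 = $71.72
PFL insurance: $13,338.55 × 0.009 = $120.05
Roth 401(k) contribution: $13,338.55 × 0.051 = $680.27
Total deductions = $532.21 + $1,789.05 + $873.39 + $71.72 + $120.05 + $680.27 = $4,066.69
Net pay = $13,338.55 − $4,066.69 = $9,271.86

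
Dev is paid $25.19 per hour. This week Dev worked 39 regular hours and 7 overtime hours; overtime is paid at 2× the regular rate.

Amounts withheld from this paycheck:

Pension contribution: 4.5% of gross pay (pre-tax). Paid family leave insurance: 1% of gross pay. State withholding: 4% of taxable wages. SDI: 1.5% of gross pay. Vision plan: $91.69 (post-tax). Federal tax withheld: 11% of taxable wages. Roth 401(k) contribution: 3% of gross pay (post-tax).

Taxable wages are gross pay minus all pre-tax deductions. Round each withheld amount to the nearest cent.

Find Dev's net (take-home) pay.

Regular pay: 39 × $25.19 = $982.41
Overtime pay: 7 × $25.19 × 2 = $352.66
Gross pay = $982.41 + $352.66 = $1335.07
Pension contribution: $1335.07 × 0.045 = $60.08
Taxable wages = $1335.07 − $60.08 = $1274.99
Federal tax withheld: $1274.99 × 0.11 = $140.25
State withholding: $1274.99 × 0.04 = $51.00
SDI: $1335.07 × 0.015 = $20.03
Paid family leave insurance: $1335.07 × 0.01 = $13.35
Vision plan: $91.69
Roth 401(k) contribution: $1335.07 × 0.03 = $40.05
Total deductions = $60.08 + $140.25 + $51.00 + $20.03 + $13.35 + $91.69 + $40.05 = $416.45
Net pay = $1335.07 − $416.45 = $918.62

$918.62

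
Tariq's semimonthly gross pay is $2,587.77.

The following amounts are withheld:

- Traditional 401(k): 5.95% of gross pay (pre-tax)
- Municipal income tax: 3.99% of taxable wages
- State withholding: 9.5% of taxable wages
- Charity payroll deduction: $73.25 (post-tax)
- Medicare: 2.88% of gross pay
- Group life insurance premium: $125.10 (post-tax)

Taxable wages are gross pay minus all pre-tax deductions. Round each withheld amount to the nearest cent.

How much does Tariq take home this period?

Traditional 401(k): $2,587.77 × 0.0595 = $153.97
Taxable wages = $2,587.77 − $153.97 = $2,433.80
Municipal income tax: $2,433.80 × 0.0399 = $97.11
State withholding: $2,433.80 × 0.095 = $231.21
Medicare: $2,587.77 × 0.0288 = $74.53
Group life insurance premium: $125.10
Charity payroll deduction: $73.25
Total deductions = $153.97 + $97.11 + $231.21 + $74.53 + $125.10 + $73.25 = $755.17
Net pay = $2,587.77 − $755.17 = $1,832.60

$1,832.60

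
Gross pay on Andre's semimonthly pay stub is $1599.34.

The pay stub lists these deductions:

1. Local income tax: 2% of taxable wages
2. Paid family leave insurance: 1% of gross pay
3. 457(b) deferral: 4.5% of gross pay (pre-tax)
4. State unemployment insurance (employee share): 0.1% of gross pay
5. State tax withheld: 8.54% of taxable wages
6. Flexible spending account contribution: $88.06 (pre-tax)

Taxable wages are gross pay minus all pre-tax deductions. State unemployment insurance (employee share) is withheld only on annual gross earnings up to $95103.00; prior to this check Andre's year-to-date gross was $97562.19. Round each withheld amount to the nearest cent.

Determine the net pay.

Flexible spending account contribution: $88.06
457(b) deferral: $1599.34 × 0.045 = $71.97
Pre-tax total = $88.06 + $71.97 = $160.03
Taxable wages = $1599.34 − $160.03 = $1439.31
Local income tax: $1439.31 × 0.02 = $28.79
State tax withheld: $1439.31 × 0.0854 = $122.92
State unemployment insurance (employee share): annual cap $95103.00 already reached (YTD $97562.19), so $0.00
Paid family leave insurance: $1599.34 × 0.01 = $15.99
Total deductions = $88.06 + $71.97 + $28.79 + $122.92 + $0.00 + $15.99 = $327.73
Net pay = $1599.34 − $327.73 = $1271.61

$1271.61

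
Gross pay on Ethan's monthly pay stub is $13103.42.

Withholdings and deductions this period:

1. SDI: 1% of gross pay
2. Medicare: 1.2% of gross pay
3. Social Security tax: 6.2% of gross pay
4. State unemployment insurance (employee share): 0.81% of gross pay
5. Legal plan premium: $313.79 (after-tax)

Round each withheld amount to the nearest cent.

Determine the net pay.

State unemployment insurance (employee share): $13103.42 × 0.0081 = $106.14
Medicare: $13103.42 × 0.012 = $157.24
Social Security tax: $13103.42 × 0.062 = $812.41
SDI: $13103.42 × 0.01 = $131.03
Legal plan premium: $313.79
Total deductions = $106.14 + $157.24 + $812.41 + $131.03 + $313.79 = $1520.61
Net pay = $13103.42 − $1520.61 = $11582.81

$11582.81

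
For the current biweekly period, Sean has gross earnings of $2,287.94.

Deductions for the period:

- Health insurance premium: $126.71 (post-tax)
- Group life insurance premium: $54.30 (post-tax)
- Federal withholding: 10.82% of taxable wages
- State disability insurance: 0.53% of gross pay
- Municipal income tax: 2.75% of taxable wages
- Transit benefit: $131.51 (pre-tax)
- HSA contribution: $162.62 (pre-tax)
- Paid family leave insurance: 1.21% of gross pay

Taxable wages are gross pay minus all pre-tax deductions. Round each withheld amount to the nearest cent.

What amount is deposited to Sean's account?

$1,502.43

HSA contribution: $162.62
Transit benefit: $131.51
Pre-tax total = $162.62 + $131.51 = $294.13
Taxable wages = $2,287.94 − $294.13 = $1,993.81
Municipal income tax: $1,993.81 × 0.0275 = $54.83
Federal withholding: $1,993.81 × 0.1082 = $215.73
State disability insurance: $2,287.94 × 0.0053 = $12.13
Paid family leave insurance: $2,287.94 × 0.0121 = $27.68
Group life insurance premium: $54.30
Health insurance premium: $126.71
Total deductions = $162.62 + $131.51 + $54.83 + $215.73 + $12.13 + $27.68 + $54.30 + $126.71 = $785.51
Net pay = $2,287.94 − $785.51 = $1,502.43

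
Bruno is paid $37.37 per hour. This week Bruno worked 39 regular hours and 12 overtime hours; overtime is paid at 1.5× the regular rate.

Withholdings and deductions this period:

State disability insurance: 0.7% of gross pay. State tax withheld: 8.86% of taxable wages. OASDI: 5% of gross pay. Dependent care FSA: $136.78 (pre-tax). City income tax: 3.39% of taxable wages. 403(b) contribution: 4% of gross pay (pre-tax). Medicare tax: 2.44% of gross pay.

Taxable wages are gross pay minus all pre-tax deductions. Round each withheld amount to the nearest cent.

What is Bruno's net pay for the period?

Regular pay: 39 × $37.37 = $1,457.43
Overtime pay: 12 × $37.37 × 1.5 = $672.66
Gross pay = $1,457.43 + $672.66 = $2,130.09
Dependent care FSA: $136.78
403(b) contribution: $2,130.09 × 0.04 = $85.20
Pre-tax total = $136.78 + $85.20 = $221.98
Taxable wages = $2,130.09 − $221.98 = $1,908.11
State tax withheld: $1,908.11 × 0.0886 = $169.06
City income tax: $1,908.11 × 0.0339 = $64.68
OASDI: $2,130.09 × 0.05 = $106.50
Medicare tax: $2,130.09 × 0.0244 = $51.97
State disability insurance: $2,130.09 × 0.007 = $14.91
Total deductions = $136.78 + $85.20 + $169.06 + $64.68 + $106.50 + $51.97 + $14.91 = $629.10
Net pay = $2,130.09 − $629.10 = $1,500.99

$1,500.99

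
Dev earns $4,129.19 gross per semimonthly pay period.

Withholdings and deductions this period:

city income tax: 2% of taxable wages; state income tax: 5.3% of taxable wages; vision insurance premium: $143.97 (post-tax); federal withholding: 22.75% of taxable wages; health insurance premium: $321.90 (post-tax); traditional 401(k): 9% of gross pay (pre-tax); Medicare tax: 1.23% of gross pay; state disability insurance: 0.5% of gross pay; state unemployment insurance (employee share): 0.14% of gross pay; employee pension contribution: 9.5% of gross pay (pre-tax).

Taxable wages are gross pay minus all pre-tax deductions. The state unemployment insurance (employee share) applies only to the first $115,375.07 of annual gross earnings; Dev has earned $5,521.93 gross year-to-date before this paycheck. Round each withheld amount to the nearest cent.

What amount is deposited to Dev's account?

Traditional 401(k): $4,129.19 × 0.09 = $371.63
Employee pension contribution: $4,129.19 × 0.095 = $392.27
Pre-tax total = $371.63 + $392.27 = $763.90
Taxable wages = $4,129.19 − $763.90 = $3,365.29
Federal withholding: $3,365.29 × 0.2275 = $765.60
City income tax: $3,365.29 × 0.02 = $67.31
State income tax: $3,365.29 × 0.053 = $178.36
Medicare tax: $4,129.19 × 0.0123 = $50.79
State unemployment insurance (employee share): cap not yet reached, full $4,129.19 is subject → $4,129.19 × 0.0014 = $5.78
State disability insurance: $4,129.19 × 0.005 = $20.65
Health insurance premium: $321.90
Vision insurance premium: $143.97
Total deductions = $371.63 + $392.27 + $765.60 + $67.31 + $178.36 + $50.79 + $5.78 + $20.65 + $321.90 + $143.97 = $2,318.26
Net pay = $4,129.19 − $2,318.26 = $1,810.93

$1,810.93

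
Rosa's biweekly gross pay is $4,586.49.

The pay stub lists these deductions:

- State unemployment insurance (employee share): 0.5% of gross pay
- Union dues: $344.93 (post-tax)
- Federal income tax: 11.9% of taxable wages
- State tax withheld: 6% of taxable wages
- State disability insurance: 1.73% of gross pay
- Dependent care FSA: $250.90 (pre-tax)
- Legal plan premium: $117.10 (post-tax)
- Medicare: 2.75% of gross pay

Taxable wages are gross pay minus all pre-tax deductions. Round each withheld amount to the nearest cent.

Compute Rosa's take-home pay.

$2,869.07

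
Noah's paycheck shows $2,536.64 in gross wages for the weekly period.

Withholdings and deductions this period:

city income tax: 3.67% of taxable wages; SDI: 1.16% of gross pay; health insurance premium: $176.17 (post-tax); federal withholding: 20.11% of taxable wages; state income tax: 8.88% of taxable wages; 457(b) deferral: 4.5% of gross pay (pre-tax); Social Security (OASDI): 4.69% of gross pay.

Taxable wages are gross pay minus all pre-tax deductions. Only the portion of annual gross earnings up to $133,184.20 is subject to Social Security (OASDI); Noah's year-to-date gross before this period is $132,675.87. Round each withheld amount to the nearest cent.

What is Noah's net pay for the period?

$1,401.86

457(b) deferral: $2,536.64 × 0.045 = $114.15
Taxable wages = $2,536.64 − $114.15 = $2,422.49
City income tax: $2,422.49 × 0.0367 = $88.91
Federal withholding: $2,422.49 × 0.2011 = $487.16
State income tax: $2,422.49 × 0.0888 = $215.12
Social Security (OASDI): only $133,184.20 − $132,675.87 = $508.33 of this check is subject → $508.33 × 0.0469 = $23.84
SDI: $2,536.64 × 0.0116 = $29.43
Health insurance premium: $176.17
Total deductions = $114.15 + $88.91 + $487.16 + $215.12 + $23.84 + $29.43 + $176.17 = $1,134.78
Net pay = $2,536.64 − $1,134.78 = $1,401.86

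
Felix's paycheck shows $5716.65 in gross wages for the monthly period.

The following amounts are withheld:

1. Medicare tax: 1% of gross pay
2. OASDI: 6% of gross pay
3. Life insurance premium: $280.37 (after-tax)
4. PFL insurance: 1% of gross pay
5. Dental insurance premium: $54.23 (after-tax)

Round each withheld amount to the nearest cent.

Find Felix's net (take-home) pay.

$4924.71

PFL insurance: $5716.65 × 0.01 = $57.17
OASDI: $5716.65 × 0.06 = $343.00
Medicare tax: $5716.65 × 0.01 = $57.17
Dental insurance premium: $54.23
Life insurance premium: $280.37
Total deductions = $57.17 + $343.00 + $57.17 + $54.23 + $280.37 = $791.94
Net pay = $5716.65 − $791.94 = $4924.71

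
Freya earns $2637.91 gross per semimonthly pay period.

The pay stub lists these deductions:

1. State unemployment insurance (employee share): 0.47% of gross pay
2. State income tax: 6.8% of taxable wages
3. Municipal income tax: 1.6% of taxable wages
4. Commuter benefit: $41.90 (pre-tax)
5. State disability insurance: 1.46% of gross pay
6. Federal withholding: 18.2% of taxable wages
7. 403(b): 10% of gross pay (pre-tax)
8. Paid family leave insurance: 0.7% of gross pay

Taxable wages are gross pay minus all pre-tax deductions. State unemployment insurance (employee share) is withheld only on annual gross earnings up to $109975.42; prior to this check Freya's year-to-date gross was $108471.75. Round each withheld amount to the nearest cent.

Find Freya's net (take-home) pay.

$1647.80

403(b): $2637.91 × 0.1 = $263.79
Commuter benefit: $41.90
Pre-tax total = $263.79 + $41.90 = $305.69
Taxable wages = $2637.91 − $305.69 = $2332.22
Municipal income tax: $2332.22 × 0.016 = $37.32
State income tax: $2332.22 × 0.068 = $158.59
Federal withholding: $2332.22 × 0.182 = $424.46
State disability insurance: $2637.91 × 0.0146 = $38.51
Paid family leave insurance: $2637.91 × 0.007 = $18.47
State unemployment insurance (employee share): only $109975.42 − $108471.75 = $1503.67 of this check is subject → $1503.67 × 0.0047 = $7.07
Total deductions = $263.79 + $41.90 + $37.32 + $158.59 + $424.46 + $38.51 + $18.47 + $7.07 = $990.11
Net pay = $2637.91 − $990.11 = $1647.80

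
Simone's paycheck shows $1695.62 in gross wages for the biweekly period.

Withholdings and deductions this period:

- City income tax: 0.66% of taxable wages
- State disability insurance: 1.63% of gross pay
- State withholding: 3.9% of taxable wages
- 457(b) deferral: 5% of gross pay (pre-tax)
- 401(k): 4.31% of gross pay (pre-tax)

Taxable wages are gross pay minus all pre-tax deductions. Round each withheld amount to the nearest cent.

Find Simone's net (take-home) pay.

$1440.00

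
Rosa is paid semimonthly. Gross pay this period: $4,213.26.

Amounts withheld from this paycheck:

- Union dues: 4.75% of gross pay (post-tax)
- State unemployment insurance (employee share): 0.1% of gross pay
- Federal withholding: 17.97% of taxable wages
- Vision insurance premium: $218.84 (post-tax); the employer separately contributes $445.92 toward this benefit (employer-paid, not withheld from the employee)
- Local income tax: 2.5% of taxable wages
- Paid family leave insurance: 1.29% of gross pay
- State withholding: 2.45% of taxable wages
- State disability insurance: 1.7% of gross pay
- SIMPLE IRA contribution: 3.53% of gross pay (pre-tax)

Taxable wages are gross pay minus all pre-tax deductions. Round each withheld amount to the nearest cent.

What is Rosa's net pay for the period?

SIMPLE IRA contribution: $4,213.26 × 0.0353 = $148.73
Taxable wages = $4,213.26 − $148.73 = $4,064.53
State withholding: $4,064.53 × 0.0245 = $99.58
Local income tax: $4,064.53 × 0.025 = $101.61
Federal withholding: $4,064.53 × 0.1797 = $730.40
State disability insurance: $4,213.26 × 0.017 = $71.63
Paid family leave insurance: $4,213.26 × 0.0129 = $54.35
State unemployment insurance (employee share): $4,213.26 × 0.001 = $4.21
Vision insurance premium: $218.84
Union dues: $4,213.26 × 0.0475 = $200.13
(Employer's $445.92 toward vision insurance premium is not withheld from the employee.)
Total deductions = $148.73 + $99.58 + $101.61 + $730.40 + $71.63 + $54.35 + $4.21 + $218.84 + $200.13 = $1,629.48
Net pay = $4,213.26 − $1,629.48 = $2,583.78

$2,583.78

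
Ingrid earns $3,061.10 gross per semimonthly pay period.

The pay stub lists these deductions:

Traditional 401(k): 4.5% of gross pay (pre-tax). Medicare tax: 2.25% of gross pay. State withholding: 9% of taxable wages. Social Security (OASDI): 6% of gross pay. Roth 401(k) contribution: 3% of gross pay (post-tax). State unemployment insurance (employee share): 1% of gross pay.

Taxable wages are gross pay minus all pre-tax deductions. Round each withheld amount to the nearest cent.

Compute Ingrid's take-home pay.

$2,285.27

Traditional 401(k): $3,061.10 × 0.045 = $137.75
Taxable wages = $3,061.10 − $137.75 = $2,923.35
State withholding: $2,923.35 × 0.09 = $263.10
Social Security (OASDI): $3,061.10 × 0.06 = $183.67
Medicare tax: $3,061.10 × 0.0225 = $68.87
State unemployment insurance (employee share): $3,061.10 × 0.01 = $30.61
Roth 401(k) contribution: $3,061.10 × 0.03 = $91.83
Total deductions = $137.75 + $263.10 + $183.67 + $68.87 + $30.61 + $91.83 = $775.83
Net pay = $3,061.10 − $775.83 = $2,285.27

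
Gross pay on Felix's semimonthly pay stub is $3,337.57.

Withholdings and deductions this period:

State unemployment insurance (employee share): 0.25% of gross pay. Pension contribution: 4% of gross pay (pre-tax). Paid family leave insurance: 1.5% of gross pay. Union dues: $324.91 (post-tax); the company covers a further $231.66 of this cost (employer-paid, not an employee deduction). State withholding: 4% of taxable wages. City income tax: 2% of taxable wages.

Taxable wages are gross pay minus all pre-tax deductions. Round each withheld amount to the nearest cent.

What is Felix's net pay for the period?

Pension contribution: $3,337.57 × 0.04 = $133.50
Taxable wages = $3,337.57 − $133.50 = $3,204.07
City income tax: $3,204.07 × 0.02 = $64.08
State withholding: $3,204.07 × 0.04 = $128.16
Paid family leave insurance: $3,337.57 × 0.015 = $50.06
State unemployment insurance (employee share): $3,337.57 × 0.0025 = $8.34
Union dues: $324.91
(Employer's $231.66 toward union dues is not withheld from the employee.)
Total deductions = $133.50 + $64.08 + $128.16 + $50.06 + $8.34 + $324.91 = $709.05
Net pay = $3,337.57 − $709.05 = $2,628.52

$2,628.52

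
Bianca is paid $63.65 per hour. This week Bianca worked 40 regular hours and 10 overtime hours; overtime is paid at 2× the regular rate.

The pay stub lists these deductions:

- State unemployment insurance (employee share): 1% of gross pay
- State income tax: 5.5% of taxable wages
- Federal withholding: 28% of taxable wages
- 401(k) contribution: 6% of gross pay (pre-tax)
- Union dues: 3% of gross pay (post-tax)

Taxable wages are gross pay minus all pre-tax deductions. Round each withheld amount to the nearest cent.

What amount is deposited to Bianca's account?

$2,234.50

Regular pay: 40 × $63.65 = $2,546.00
Overtime pay: 10 × $63.65 × 2 = $1,273.00
Gross pay = $2,546.00 + $1,273.00 = $3,819.00
401(k) contribution: $3,819.00 × 0.06 = $229.14
Taxable wages = $3,819.00 − $229.14 = $3,589.86
State income tax: $3,589.86 × 0.055 = $197.44
Federal withholding: $3,589.86 × 0.28 = $1,005.16
State unemployment insurance (employee share): $3,819.00 × 0.01 = $38.19
Union dues: $3,819.00 × 0.03 = $114.57
Total deductions = $229.14 + $197.44 + $1,005.16 + $38.19 + $114.57 = $1,584.50
Net pay = $3,819.00 − $1,584.50 = $2,234.50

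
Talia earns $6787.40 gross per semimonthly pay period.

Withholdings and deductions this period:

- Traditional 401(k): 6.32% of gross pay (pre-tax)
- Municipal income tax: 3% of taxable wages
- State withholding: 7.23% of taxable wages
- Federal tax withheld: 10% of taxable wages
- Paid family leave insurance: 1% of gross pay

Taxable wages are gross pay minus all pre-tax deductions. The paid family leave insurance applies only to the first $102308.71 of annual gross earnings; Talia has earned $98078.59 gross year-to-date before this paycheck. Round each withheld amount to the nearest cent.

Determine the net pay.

$5029.83

Traditional 401(k): $6787.40 × 0.0632 = $428.96
Taxable wages = $6787.40 − $428.96 = $6358.44
State withholding: $6358.44 × 0.0723 = $459.72
Federal tax withheld: $6358.44 × 0.1 = $635.84
Municipal income tax: $6358.44 × 0.03 = $190.75
Paid family leave insurance: only $102308.71 − $98078.59 = $4230.12 of this check is subject → $4230.12 × 0.01 = $42.30
Total deductions = $428.96 + $459.72 + $635.84 + $190.75 + $42.30 = $1757.57
Net pay = $6787.40 − $1757.57 = $5029.83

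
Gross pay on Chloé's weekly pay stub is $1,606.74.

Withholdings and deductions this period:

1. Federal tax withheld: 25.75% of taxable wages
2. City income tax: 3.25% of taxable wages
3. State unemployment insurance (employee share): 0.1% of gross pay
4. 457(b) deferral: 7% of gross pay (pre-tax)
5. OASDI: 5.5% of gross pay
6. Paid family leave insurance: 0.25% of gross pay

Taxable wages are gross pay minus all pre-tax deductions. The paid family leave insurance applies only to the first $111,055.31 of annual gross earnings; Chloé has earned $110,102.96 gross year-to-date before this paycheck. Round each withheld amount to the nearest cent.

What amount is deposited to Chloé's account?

$968.58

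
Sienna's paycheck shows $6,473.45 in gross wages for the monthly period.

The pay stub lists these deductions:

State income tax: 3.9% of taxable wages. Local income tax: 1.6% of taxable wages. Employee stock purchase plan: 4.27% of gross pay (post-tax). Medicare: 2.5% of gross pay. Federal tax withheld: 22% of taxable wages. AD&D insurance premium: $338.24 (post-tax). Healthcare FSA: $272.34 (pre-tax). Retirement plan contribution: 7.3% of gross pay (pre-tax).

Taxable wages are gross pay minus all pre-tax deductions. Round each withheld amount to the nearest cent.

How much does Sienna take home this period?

Retirement plan contribution: $6,473.45 × 0.073 = $472.56
Healthcare FSA: $272.34
Pre-tax total = $472.56 + $272.34 = $744.90
Taxable wages = $6,473.45 − $744.90 = $5,728.55
Local income tax: $5,728.55 × 0.016 = $91.66
State income tax: $5,728.55 × 0.039 = $223.41
Federal tax withheld: $5,728.55 × 0.22 = $1,260.28
Medicare: $6,473.45 × 0.025 = $161.84
AD&D insurance premium: $338.24
Employee stock purchase plan: $6,473.45 × 0.0427 = $276.42
Total deductions = $472.56 + $272.34 + $91.66 + $223.41 + $1,260.28 + $161.84 + $338.24 + $276.42 = $3,096.75
Net pay = $6,473.45 − $3,096.75 = $3,376.70

$3,376.70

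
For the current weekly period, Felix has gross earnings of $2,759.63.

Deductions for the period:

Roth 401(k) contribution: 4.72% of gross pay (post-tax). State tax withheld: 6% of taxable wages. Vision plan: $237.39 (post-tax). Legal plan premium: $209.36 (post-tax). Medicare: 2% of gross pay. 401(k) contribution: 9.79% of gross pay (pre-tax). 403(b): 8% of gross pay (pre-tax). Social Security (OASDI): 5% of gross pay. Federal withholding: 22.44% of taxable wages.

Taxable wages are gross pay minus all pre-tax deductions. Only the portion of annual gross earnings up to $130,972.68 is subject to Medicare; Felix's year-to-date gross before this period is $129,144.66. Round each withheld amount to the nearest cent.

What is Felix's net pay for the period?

401(k) contribution: $2,759.63 × 0.0979 = $270.17
403(b): $2,759.63 × 0.08 = $220.77
Pre-tax total = $270.17 + $220.77 = $490.94
Taxable wages = $2,759.63 − $490.94 = $2,268.69
State tax withheld: $2,268.69 × 0.06 = $136.12
Federal withholding: $2,268.69 × 0.2244 = $509.09
Social Security (OASDI): $2,759.63 × 0.05 = $137.98
Medicare: only $130,972.68 − $129,144.66 = $1,828.02 of this check is subject → $1,828.02 × 0.02 = $36.56
Roth 401(k) contribution: $2,759.63 × 0.0472 = $130.25
Vision plan: $237.39
Legal plan premium: $209.36
Total deductions = $270.17 + $220.77 + $136.12 + $509.09 + $137.98 + $36.56 + $130.25 + $237.39 + $209.36 = $1,887.69
Net pay = $2,759.63 − $1,887.69 = $871.94

$871.94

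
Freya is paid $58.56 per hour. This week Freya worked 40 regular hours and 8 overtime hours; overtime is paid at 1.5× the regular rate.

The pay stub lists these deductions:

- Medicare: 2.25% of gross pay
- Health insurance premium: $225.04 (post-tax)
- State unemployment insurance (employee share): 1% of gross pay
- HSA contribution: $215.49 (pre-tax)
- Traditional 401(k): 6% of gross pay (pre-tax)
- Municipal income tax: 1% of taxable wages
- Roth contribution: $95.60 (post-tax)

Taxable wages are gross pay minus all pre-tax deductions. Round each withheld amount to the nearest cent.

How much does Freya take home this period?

$2,200.84

Regular pay: 40 × $58.56 = $2,342.40
Overtime pay: 8 × $58.56 × 1.5 = $702.72
Gross pay = $2,342.40 + $702.72 = $3,045.12
Traditional 401(k): $3,045.12 × 0.06 = $182.71
HSA contribution: $215.49
Pre-tax total = $182.71 + $215.49 = $398.20
Taxable wages = $3,045.12 − $398.20 = $2,646.92
Municipal income tax: $2,646.92 × 0.01 = $26.47
Medicare: $3,045.12 × 0.0225 = $68.52
State unemployment insurance (employee share): $3,045.12 × 0.01 = $30.45
Roth contribution: $95.60
Health insurance premium: $225.04
Total deductions = $182.71 + $215.49 + $26.47 + $68.52 + $30.45 + $95.60 + $225.04 = $844.28
Net pay = $3,045.12 − $844.28 = $2,200.84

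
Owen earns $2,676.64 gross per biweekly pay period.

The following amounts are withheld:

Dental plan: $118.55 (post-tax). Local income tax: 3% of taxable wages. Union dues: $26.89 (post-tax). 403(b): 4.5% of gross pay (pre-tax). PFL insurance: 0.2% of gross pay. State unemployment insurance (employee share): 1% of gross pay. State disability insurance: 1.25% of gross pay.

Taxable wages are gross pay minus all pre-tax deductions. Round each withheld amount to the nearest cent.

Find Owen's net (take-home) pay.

403(b): $2,676.64 × 0.045 = $120.45
Taxable wages = $2,676.64 − $120.45 = $2,556.19
Local income tax: $2,556.19 × 0.03 = $76.69
State disability insurance: $2,676.64 × 0.0125 = $33.46
PFL insurance: $2,676.64 × 0.002 = $5.35
State unemployment insurance (employee share): $2,676.64 × 0.01 = $26.77
Union dues: $26.89
Dental plan: $118.55
Total deductions = $120.45 + $76.69 + $33.46 + $5.35 + $26.77 + $26.89 + $118.55 = $408.16
Net pay = $2,676.64 − $408.16 = $2,268.48

$2,268.48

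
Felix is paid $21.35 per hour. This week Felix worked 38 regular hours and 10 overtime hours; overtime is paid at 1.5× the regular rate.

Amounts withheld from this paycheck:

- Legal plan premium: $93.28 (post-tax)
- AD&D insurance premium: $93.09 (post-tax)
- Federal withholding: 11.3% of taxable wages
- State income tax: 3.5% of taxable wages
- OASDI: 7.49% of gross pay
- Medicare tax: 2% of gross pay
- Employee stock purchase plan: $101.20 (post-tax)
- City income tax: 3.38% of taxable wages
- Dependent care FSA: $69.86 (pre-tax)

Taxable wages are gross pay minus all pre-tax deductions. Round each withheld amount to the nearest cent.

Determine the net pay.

Regular pay: 38 × $21.35 = $811.30
Overtime pay: 10 × $21.35 × 1.5 = $320.25
Gross pay = $811.30 + $320.25 = $1,131.55
Dependent care FSA: $69.86
Taxable wages = $1,131.55 − $69.86 = $1,061.69
City income tax: $1,061.69 × 0.0338 = $35.89
State income tax: $1,061.69 × 0.035 = $37.16
Federal withholding: $1,061.69 × 0.113 = $119.97
Medicare tax: $1,131.55 × 0.02 = $22.63
OASDI: $1,131.55 × 0.0749 = $84.75
Legal plan premium: $93.28
AD&D insurance premium: $93.09
Employee stock purchase plan: $101.20
Total deductions = $69.86 + $35.89 + $37.16 + $119.97 + $22.63 + $84.75 + $93.28 + $93.09 + $101.20 = $657.83
Net pay = $1,131.55 − $657.83 = $473.72

$473.72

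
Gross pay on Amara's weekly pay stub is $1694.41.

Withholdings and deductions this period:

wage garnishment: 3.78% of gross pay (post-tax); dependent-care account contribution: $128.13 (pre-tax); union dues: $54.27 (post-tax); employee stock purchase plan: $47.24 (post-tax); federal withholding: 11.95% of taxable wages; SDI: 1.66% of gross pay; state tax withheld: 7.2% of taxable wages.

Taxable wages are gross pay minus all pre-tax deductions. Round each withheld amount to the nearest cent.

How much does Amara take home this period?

Dependent-care account contribution: $128.13
Taxable wages = $1694.41 − $128.13 = $1566.28
State tax withheld: $1566.28 × 0.072 = $112.77
Federal withholding: $1566.28 × 0.1195 = $187.17
SDI: $1694.41 × 0.0166 = $28.13
Union dues: $54.27
Employee stock purchase plan: $47.24
Wage garnishment: $1694.41 × 0.0378 = $64.05
Total deductions = $128.13 + $112.77 + $187.17 + $28.13 + $54.27 + $47.24 + $64.05 = $621.76
Net pay = $1694.41 − $621.76 = $1072.65

$1072.65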